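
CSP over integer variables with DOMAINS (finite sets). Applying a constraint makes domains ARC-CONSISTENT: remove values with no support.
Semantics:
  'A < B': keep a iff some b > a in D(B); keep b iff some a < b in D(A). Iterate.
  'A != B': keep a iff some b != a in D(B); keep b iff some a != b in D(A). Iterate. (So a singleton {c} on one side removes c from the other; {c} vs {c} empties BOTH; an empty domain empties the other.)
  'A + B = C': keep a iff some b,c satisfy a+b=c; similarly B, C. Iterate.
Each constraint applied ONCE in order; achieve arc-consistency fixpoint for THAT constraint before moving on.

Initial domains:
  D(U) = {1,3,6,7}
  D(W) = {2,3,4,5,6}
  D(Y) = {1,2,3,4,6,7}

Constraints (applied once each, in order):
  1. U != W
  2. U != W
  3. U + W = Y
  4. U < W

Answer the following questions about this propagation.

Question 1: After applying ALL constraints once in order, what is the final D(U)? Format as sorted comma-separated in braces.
Constraint 1 (U != W) on D(U)={1,3,6,7} D(W)={2,3,4,5,6}: no change
Constraint 2 (U != W) on D(U)={1,3,6,7} D(W)={2,3,4,5,6}: no change
Constraint 3 (U + W = Y) on D(U)={1,3,6,7} D(W)={2,3,4,5,6} D(Y)={1,2,3,4,6,7}: U {1,3,6,7}->{1,3}; Y {1,2,3,4,6,7}->{3,4,6,7}
Constraint 4 (U < W) on D(U)={1,3} D(W)={2,3,4,5,6}: no change
So after all 4 constraints: D(U) = {1,3}

Answer: {1,3}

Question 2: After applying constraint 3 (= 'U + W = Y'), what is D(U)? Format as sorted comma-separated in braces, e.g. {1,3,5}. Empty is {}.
Answer: {1,3}

Derivation:
Constraint 1 (U != W) on D(U)={1,3,6,7} D(W)={2,3,4,5,6}: no change
Constraint 2 (U != W) on D(U)={1,3,6,7} D(W)={2,3,4,5,6}: no change
Constraint 3 (U + W = Y) on D(U)={1,3,6,7} D(W)={2,3,4,5,6} D(Y)={1,2,3,4,6,7}: U {1,3,6,7}->{1,3}; Y {1,2,3,4,6,7}->{3,4,6,7}
So after constraint 3: D(U) = {1,3}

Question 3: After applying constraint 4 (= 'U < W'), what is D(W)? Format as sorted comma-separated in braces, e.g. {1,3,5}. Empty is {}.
Answer: {2,3,4,5,6}

Derivation:
Constraint 1 (U != W) on D(U)={1,3,6,7} D(W)={2,3,4,5,6}: no change
Constraint 2 (U != W) on D(U)={1,3,6,7} D(W)={2,3,4,5,6}: no change
Constraint 3 (U + W = Y) on D(U)={1,3,6,7} D(W)={2,3,4,5,6} D(Y)={1,2,3,4,6,7}: U {1,3,6,7}->{1,3}; Y {1,2,3,4,6,7}->{3,4,6,7}
Constraint 4 (U < W) on D(U)={1,3} D(W)={2,3,4,5,6}: no change
So after constraint 4: D(W) = {2,3,4,5,6}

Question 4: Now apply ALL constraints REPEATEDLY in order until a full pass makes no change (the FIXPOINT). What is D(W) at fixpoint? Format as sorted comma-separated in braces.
pass 0 (initial): D(W)={2,3,4,5,6}
pass 1: U {1,3,6,7}->{1,3}; Y {1,2,3,4,6,7}->{3,4,6,7}
pass 2: no change
Fixpoint after 2 passes: D(W) = {2,3,4,5,6}

Answer: {2,3,4,5,6}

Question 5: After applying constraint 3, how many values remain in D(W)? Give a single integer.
Constraint 1 (U != W) on D(U)={1,3,6,7} D(W)={2,3,4,5,6}: no change
Constraint 2 (U != W) on D(U)={1,3,6,7} D(W)={2,3,4,5,6}: no change
Constraint 3 (U + W = Y) on D(U)={1,3,6,7} D(W)={2,3,4,5,6} D(Y)={1,2,3,4,6,7}: U {1,3,6,7}->{1,3}; Y {1,2,3,4,6,7}->{3,4,6,7}
So after constraint 3: D(W)={2,3,4,5,6}, size = 5

Answer: 5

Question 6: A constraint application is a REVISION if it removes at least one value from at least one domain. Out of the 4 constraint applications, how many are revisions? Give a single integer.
Answer: 1

Derivation:
Constraint 1 (U != W) on D(U)={1,3,6,7} D(W)={2,3,4,5,6}: no change => not a revision
Constraint 2 (U != W) on D(U)={1,3,6,7} D(W)={2,3,4,5,6}: no change => not a revision
Constraint 3 (U + W = Y) on D(U)={1,3,6,7} D(W)={2,3,4,5,6} D(Y)={1,2,3,4,6,7}: U {1,3,6,7}->{1,3}; Y {1,2,3,4,6,7}->{3,4,6,7} => REVISION
Constraint 4 (U < W) on D(U)={1,3} D(W)={2,3,4,5,6}: no change => not a revision
Total revisions = 1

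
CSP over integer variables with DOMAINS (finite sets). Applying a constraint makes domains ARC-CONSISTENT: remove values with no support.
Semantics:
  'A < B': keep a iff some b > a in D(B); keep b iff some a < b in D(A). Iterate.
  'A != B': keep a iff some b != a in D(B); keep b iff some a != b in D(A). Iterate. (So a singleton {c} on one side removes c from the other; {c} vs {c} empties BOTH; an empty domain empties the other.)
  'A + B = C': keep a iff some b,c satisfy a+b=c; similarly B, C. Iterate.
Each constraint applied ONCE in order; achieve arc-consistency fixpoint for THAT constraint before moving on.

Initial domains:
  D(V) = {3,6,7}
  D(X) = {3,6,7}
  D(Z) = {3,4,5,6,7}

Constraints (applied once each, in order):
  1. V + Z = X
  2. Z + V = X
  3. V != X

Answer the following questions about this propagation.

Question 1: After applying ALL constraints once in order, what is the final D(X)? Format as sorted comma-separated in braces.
Constraint 1 (V + Z = X) on D(V)={3,6,7} D(Z)={3,4,5,6,7} D(X)={3,6,7}: V {3,6,7}->{3}; Z {3,4,5,6,7}->{3,4}; X {3,6,7}->{6,7}
Constraint 2 (Z + V = X) on D(Z)={3,4} D(V)={3} D(X)={6,7}: no change
Constraint 3 (V != X) on D(V)={3} D(X)={6,7}: no change
So after all 3 constraints: D(X) = {6,7}

Answer: {6,7}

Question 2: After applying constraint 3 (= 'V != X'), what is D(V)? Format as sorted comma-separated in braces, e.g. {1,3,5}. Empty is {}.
Answer: {3}

Derivation:
Constraint 1 (V + Z = X) on D(V)={3,6,7} D(Z)={3,4,5,6,7} D(X)={3,6,7}: V {3,6,7}->{3}; Z {3,4,5,6,7}->{3,4}; X {3,6,7}->{6,7}
Constraint 2 (Z + V = X) on D(Z)={3,4} D(V)={3} D(X)={6,7}: no change
Constraint 3 (V != X) on D(V)={3} D(X)={6,7}: no change
So after constraint 3: D(V) = {3}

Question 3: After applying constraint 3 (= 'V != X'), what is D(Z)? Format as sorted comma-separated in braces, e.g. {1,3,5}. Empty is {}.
Answer: {3,4}

Derivation:
Constraint 1 (V + Z = X) on D(V)={3,6,7} D(Z)={3,4,5,6,7} D(X)={3,6,7}: V {3,6,7}->{3}; Z {3,4,5,6,7}->{3,4}; X {3,6,7}->{6,7}
Constraint 2 (Z + V = X) on D(Z)={3,4} D(V)={3} D(X)={6,7}: no change
Constraint 3 (V != X) on D(V)={3} D(X)={6,7}: no change
So after constraint 3: D(Z) = {3,4}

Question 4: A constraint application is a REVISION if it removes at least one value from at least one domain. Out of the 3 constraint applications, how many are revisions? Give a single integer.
Answer: 1

Derivation:
Constraint 1 (V + Z = X) on D(V)={3,6,7} D(Z)={3,4,5,6,7} D(X)={3,6,7}: V {3,6,7}->{3}; Z {3,4,5,6,7}->{3,4}; X {3,6,7}->{6,7} => REVISION
Constraint 2 (Z + V = X) on D(Z)={3,4} D(V)={3} D(X)={6,7}: no change => not a revision
Constraint 3 (V != X) on D(V)={3} D(X)={6,7}: no change => not a revision
Total revisions = 1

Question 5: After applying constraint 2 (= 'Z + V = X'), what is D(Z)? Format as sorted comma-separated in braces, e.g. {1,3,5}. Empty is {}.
Answer: {3,4}

Derivation:
Constraint 1 (V + Z = X) on D(V)={3,6,7} D(Z)={3,4,5,6,7} D(X)={3,6,7}: V {3,6,7}->{3}; Z {3,4,5,6,7}->{3,4}; X {3,6,7}->{6,7}
Constraint 2 (Z + V = X) on D(Z)={3,4} D(V)={3} D(X)={6,7}: no change
So after constraint 2: D(Z) = {3,4}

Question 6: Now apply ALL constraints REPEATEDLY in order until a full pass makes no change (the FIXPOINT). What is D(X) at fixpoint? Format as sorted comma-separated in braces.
Answer: {6,7}

Derivation:
pass 0 (initial): D(X)={3,6,7}
pass 1: V {3,6,7}->{3}; X {3,6,7}->{6,7}; Z {3,4,5,6,7}->{3,4}
pass 2: no change
Fixpoint after 2 passes: D(X) = {6,7}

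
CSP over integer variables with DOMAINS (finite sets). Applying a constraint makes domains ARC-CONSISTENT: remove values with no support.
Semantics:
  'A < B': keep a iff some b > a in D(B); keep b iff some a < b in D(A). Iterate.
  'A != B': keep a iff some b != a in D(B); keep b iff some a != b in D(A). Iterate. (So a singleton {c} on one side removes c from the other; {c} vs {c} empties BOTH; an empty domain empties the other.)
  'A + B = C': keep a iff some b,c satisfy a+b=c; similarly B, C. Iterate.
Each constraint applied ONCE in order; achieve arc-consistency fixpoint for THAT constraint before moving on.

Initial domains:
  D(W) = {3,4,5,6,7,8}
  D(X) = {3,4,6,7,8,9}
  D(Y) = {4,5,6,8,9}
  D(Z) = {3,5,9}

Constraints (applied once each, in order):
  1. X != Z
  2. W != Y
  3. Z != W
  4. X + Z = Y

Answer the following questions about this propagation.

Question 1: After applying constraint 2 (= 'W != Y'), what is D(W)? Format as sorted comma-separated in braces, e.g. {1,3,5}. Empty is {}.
Constraint 1 (X != Z) on D(X)={3,4,6,7,8,9} D(Z)={3,5,9}: no change
Constraint 2 (W != Y) on D(W)={3,4,5,6,7,8} D(Y)={4,5,6,8,9}: no change
So after constraint 2: D(W) = {3,4,5,6,7,8}

Answer: {3,4,5,6,7,8}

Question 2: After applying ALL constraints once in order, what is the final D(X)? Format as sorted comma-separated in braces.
Answer: {3,4,6}

Derivation:
Constraint 1 (X != Z) on D(X)={3,4,6,7,8,9} D(Z)={3,5,9}: no change
Constraint 2 (W != Y) on D(W)={3,4,5,6,7,8} D(Y)={4,5,6,8,9}: no change
Constraint 3 (Z != W) on D(Z)={3,5,9} D(W)={3,4,5,6,7,8}: no change
Constraint 4 (X + Z = Y) on D(X)={3,4,6,7,8,9} D(Z)={3,5,9} D(Y)={4,5,6,8,9}: X {3,4,6,7,8,9}->{3,4,6}; Z {3,5,9}->{3,5}; Y {4,5,6,8,9}->{6,8,9}
So after all 4 constraints: D(X) = {3,4,6}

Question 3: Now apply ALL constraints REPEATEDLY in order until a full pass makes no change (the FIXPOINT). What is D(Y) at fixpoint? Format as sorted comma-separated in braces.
Answer: {6,8,9}

Derivation:
pass 0 (initial): D(Y)={4,5,6,8,9}
pass 1: X {3,4,6,7,8,9}->{3,4,6}; Y {4,5,6,8,9}->{6,8,9}; Z {3,5,9}->{3,5}
pass 2: no change
Fixpoint after 2 passes: D(Y) = {6,8,9}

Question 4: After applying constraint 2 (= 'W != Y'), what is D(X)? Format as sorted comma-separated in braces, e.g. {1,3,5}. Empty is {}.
Constraint 1 (X != Z) on D(X)={3,4,6,7,8,9} D(Z)={3,5,9}: no change
Constraint 2 (W != Y) on D(W)={3,4,5,6,7,8} D(Y)={4,5,6,8,9}: no change
So after constraint 2: D(X) = {3,4,6,7,8,9}

Answer: {3,4,6,7,8,9}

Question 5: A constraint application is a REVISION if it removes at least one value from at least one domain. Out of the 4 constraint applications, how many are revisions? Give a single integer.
Constraint 1 (X != Z) on D(X)={3,4,6,7,8,9} D(Z)={3,5,9}: no change => not a revision
Constraint 2 (W != Y) on D(W)={3,4,5,6,7,8} D(Y)={4,5,6,8,9}: no change => not a revision
Constraint 3 (Z != W) on D(Z)={3,5,9} D(W)={3,4,5,6,7,8}: no change => not a revision
Constraint 4 (X + Z = Y) on D(X)={3,4,6,7,8,9} D(Z)={3,5,9} D(Y)={4,5,6,8,9}: X {3,4,6,7,8,9}->{3,4,6}; Z {3,5,9}->{3,5}; Y {4,5,6,8,9}->{6,8,9} => REVISION
Total revisions = 1

Answer: 1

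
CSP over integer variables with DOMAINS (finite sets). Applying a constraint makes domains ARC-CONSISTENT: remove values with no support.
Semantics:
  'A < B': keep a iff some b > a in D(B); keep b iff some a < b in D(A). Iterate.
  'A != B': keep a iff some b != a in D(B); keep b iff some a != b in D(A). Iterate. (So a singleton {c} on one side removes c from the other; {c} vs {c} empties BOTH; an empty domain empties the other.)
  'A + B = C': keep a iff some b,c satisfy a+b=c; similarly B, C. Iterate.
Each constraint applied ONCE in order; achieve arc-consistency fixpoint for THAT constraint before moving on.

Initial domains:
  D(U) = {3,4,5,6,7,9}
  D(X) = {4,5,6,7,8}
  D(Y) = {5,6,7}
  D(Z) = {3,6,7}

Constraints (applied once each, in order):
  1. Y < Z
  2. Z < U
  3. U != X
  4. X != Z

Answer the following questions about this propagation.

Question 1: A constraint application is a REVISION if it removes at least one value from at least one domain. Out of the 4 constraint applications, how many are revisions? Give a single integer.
Answer: 2

Derivation:
Constraint 1 (Y < Z) on D(Y)={5,6,7} D(Z)={3,6,7}: Y {5,6,7}->{5,6}; Z {3,6,7}->{6,7} => REVISION
Constraint 2 (Z < U) on D(Z)={6,7} D(U)={3,4,5,6,7,9}: U {3,4,5,6,7,9}->{7,9} => REVISION
Constraint 3 (U != X) on D(U)={7,9} D(X)={4,5,6,7,8}: no change => not a revision
Constraint 4 (X != Z) on D(X)={4,5,6,7,8} D(Z)={6,7}: no change => not a revision
Total revisions = 2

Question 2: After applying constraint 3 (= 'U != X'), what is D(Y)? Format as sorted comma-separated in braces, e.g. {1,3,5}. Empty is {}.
Constraint 1 (Y < Z) on D(Y)={5,6,7} D(Z)={3,6,7}: Y {5,6,7}->{5,6}; Z {3,6,7}->{6,7}
Constraint 2 (Z < U) on D(Z)={6,7} D(U)={3,4,5,6,7,9}: U {3,4,5,6,7,9}->{7,9}
Constraint 3 (U != X) on D(U)={7,9} D(X)={4,5,6,7,8}: no change
So after constraint 3: D(Y) = {5,6}

Answer: {5,6}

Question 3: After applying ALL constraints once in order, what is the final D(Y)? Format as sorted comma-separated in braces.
Answer: {5,6}

Derivation:
Constraint 1 (Y < Z) on D(Y)={5,6,7} D(Z)={3,6,7}: Y {5,6,7}->{5,6}; Z {3,6,7}->{6,7}
Constraint 2 (Z < U) on D(Z)={6,7} D(U)={3,4,5,6,7,9}: U {3,4,5,6,7,9}->{7,9}
Constraint 3 (U != X) on D(U)={7,9} D(X)={4,5,6,7,8}: no change
Constraint 4 (X != Z) on D(X)={4,5,6,7,8} D(Z)={6,7}: no change
So after all 4 constraints: D(Y) = {5,6}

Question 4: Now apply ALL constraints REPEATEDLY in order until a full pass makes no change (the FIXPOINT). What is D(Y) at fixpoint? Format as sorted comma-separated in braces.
pass 0 (initial): D(Y)={5,6,7}
pass 1: U {3,4,5,6,7,9}->{7,9}; Y {5,6,7}->{5,6}; Z {3,6,7}->{6,7}
pass 2: no change
Fixpoint after 2 passes: D(Y) = {5,6}

Answer: {5,6}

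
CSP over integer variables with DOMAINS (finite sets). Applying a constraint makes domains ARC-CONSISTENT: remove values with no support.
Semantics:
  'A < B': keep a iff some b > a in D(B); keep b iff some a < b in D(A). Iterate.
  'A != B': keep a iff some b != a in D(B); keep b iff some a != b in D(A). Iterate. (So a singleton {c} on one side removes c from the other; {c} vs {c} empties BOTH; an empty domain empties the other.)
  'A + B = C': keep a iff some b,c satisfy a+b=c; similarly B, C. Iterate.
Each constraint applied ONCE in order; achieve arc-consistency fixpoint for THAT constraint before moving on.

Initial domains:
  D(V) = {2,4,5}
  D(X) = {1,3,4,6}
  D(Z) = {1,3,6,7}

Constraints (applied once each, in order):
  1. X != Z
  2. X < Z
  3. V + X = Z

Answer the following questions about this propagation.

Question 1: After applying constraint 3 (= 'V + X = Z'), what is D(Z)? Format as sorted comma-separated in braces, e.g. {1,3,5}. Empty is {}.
Constraint 1 (X != Z) on D(X)={1,3,4,6} D(Z)={1,3,6,7}: no change
Constraint 2 (X < Z) on D(X)={1,3,4,6} D(Z)={1,3,6,7}: Z {1,3,6,7}->{3,6,7}
Constraint 3 (V + X = Z) on D(V)={2,4,5} D(X)={1,3,4,6} D(Z)={3,6,7}: X {1,3,4,6}->{1,3,4}
So after constraint 3: D(Z) = {3,6,7}

Answer: {3,6,7}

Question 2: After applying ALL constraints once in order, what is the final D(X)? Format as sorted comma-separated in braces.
Constraint 1 (X != Z) on D(X)={1,3,4,6} D(Z)={1,3,6,7}: no change
Constraint 2 (X < Z) on D(X)={1,3,4,6} D(Z)={1,3,6,7}: Z {1,3,6,7}->{3,6,7}
Constraint 3 (V + X = Z) on D(V)={2,4,5} D(X)={1,3,4,6} D(Z)={3,6,7}: X {1,3,4,6}->{1,3,4}
So after all 3 constraints: D(X) = {1,3,4}

Answer: {1,3,4}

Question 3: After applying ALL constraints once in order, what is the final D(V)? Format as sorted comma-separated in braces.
Answer: {2,4,5}

Derivation:
Constraint 1 (X != Z) on D(X)={1,3,4,6} D(Z)={1,3,6,7}: no change
Constraint 2 (X < Z) on D(X)={1,3,4,6} D(Z)={1,3,6,7}: Z {1,3,6,7}->{3,6,7}
Constraint 3 (V + X = Z) on D(V)={2,4,5} D(X)={1,3,4,6} D(Z)={3,6,7}: X {1,3,4,6}->{1,3,4}
So after all 3 constraints: D(V) = {2,4,5}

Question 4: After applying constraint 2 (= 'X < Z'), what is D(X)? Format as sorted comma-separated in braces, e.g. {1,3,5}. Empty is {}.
Answer: {1,3,4,6}

Derivation:
Constraint 1 (X != Z) on D(X)={1,3,4,6} D(Z)={1,3,6,7}: no change
Constraint 2 (X < Z) on D(X)={1,3,4,6} D(Z)={1,3,6,7}: Z {1,3,6,7}->{3,6,7}
So after constraint 2: D(X) = {1,3,4,6}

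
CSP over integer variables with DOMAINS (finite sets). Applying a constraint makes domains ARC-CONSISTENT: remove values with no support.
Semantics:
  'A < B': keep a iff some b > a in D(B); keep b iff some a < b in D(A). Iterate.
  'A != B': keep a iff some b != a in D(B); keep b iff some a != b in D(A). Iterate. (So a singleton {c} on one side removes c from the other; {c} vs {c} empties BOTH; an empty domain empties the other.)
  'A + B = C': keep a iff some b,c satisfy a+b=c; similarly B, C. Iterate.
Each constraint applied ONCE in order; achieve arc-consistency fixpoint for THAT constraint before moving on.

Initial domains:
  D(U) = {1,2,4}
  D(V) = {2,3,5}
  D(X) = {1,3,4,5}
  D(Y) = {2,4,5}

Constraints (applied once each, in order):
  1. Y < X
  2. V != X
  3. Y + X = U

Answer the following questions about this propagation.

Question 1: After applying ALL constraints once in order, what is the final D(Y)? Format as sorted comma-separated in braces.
Answer: {}

Derivation:
Constraint 1 (Y < X) on D(Y)={2,4,5} D(X)={1,3,4,5}: Y {2,4,5}->{2,4}; X {1,3,4,5}->{3,4,5}
Constraint 2 (V != X) on D(V)={2,3,5} D(X)={3,4,5}: no change
Constraint 3 (Y + X = U) on D(Y)={2,4} D(X)={3,4,5} D(U)={1,2,4}: Y {2,4}->{}; X {3,4,5}->{}; U {1,2,4}->{}
So after all 3 constraints: D(Y) = {}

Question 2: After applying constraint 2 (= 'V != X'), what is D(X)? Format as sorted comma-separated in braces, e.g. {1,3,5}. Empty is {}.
Answer: {3,4,5}

Derivation:
Constraint 1 (Y < X) on D(Y)={2,4,5} D(X)={1,3,4,5}: Y {2,4,5}->{2,4}; X {1,3,4,5}->{3,4,5}
Constraint 2 (V != X) on D(V)={2,3,5} D(X)={3,4,5}: no change
So after constraint 2: D(X) = {3,4,5}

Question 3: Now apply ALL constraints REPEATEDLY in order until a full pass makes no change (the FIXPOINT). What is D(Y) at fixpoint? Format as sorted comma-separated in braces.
pass 0 (initial): D(Y)={2,4,5}
pass 1: U {1,2,4}->{}; X {1,3,4,5}->{}; Y {2,4,5}->{}
pass 2: V {2,3,5}->{}
pass 3: no change
Fixpoint after 3 passes: D(Y) = {}

Answer: {}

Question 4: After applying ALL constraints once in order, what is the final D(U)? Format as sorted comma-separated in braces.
Answer: {}

Derivation:
Constraint 1 (Y < X) on D(Y)={2,4,5} D(X)={1,3,4,5}: Y {2,4,5}->{2,4}; X {1,3,4,5}->{3,4,5}
Constraint 2 (V != X) on D(V)={2,3,5} D(X)={3,4,5}: no change
Constraint 3 (Y + X = U) on D(Y)={2,4} D(X)={3,4,5} D(U)={1,2,4}: Y {2,4}->{}; X {3,4,5}->{}; U {1,2,4}->{}
So after all 3 constraints: D(U) = {}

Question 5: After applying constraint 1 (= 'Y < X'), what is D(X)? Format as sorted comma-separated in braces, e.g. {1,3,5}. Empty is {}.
Constraint 1 (Y < X) on D(Y)={2,4,5} D(X)={1,3,4,5}: Y {2,4,5}->{2,4}; X {1,3,4,5}->{3,4,5}
So after constraint 1: D(X) = {3,4,5}

Answer: {3,4,5}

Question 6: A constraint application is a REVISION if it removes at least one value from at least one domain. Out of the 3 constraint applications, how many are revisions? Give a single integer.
Answer: 2

Derivation:
Constraint 1 (Y < X) on D(Y)={2,4,5} D(X)={1,3,4,5}: Y {2,4,5}->{2,4}; X {1,3,4,5}->{3,4,5} => REVISION
Constraint 2 (V != X) on D(V)={2,3,5} D(X)={3,4,5}: no change => not a revision
Constraint 3 (Y + X = U) on D(Y)={2,4} D(X)={3,4,5} D(U)={1,2,4}: Y {2,4}->{}; X {3,4,5}->{}; U {1,2,4}->{} => REVISION
Total revisions = 2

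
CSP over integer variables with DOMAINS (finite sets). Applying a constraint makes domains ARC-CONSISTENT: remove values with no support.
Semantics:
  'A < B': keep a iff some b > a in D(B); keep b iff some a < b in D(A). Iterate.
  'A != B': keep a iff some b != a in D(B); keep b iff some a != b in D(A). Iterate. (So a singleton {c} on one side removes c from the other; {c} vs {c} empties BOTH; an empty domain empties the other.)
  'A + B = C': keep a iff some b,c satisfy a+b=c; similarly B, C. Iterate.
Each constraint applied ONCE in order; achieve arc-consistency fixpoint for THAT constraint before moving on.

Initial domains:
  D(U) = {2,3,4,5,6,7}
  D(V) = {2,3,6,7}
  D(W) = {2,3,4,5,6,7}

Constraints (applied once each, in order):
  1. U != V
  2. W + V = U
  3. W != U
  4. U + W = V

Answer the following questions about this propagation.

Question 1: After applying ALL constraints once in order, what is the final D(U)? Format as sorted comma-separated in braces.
Constraint 1 (U != V) on D(U)={2,3,4,5,6,7} D(V)={2,3,6,7}: no change
Constraint 2 (W + V = U) on D(W)={2,3,4,5,6,7} D(V)={2,3,6,7} D(U)={2,3,4,5,6,7}: W {2,3,4,5,6,7}->{2,3,4,5}; V {2,3,6,7}->{2,3}; U {2,3,4,5,6,7}->{4,5,6,7}
Constraint 3 (W != U) on D(W)={2,3,4,5} D(U)={4,5,6,7}: no change
Constraint 4 (U + W = V) on D(U)={4,5,6,7} D(W)={2,3,4,5} D(V)={2,3}: U {4,5,6,7}->{}; W {2,3,4,5}->{}; V {2,3}->{}
So after all 4 constraints: D(U) = {}

Answer: {}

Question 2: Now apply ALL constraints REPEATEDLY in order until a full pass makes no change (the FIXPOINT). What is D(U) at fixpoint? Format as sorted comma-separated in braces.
pass 0 (initial): D(U)={2,3,4,5,6,7}
pass 1: U {2,3,4,5,6,7}->{}; V {2,3,6,7}->{}; W {2,3,4,5,6,7}->{}
pass 2: no change
Fixpoint after 2 passes: D(U) = {}

Answer: {}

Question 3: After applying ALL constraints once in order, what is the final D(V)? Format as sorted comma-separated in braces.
Constraint 1 (U != V) on D(U)={2,3,4,5,6,7} D(V)={2,3,6,7}: no change
Constraint 2 (W + V = U) on D(W)={2,3,4,5,6,7} D(V)={2,3,6,7} D(U)={2,3,4,5,6,7}: W {2,3,4,5,6,7}->{2,3,4,5}; V {2,3,6,7}->{2,3}; U {2,3,4,5,6,7}->{4,5,6,7}
Constraint 3 (W != U) on D(W)={2,3,4,5} D(U)={4,5,6,7}: no change
Constraint 4 (U + W = V) on D(U)={4,5,6,7} D(W)={2,3,4,5} D(V)={2,3}: U {4,5,6,7}->{}; W {2,3,4,5}->{}; V {2,3}->{}
So after all 4 constraints: D(V) = {}

Answer: {}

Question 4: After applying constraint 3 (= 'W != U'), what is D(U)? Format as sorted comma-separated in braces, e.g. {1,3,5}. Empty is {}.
Constraint 1 (U != V) on D(U)={2,3,4,5,6,7} D(V)={2,3,6,7}: no change
Constraint 2 (W + V = U) on D(W)={2,3,4,5,6,7} D(V)={2,3,6,7} D(U)={2,3,4,5,6,7}: W {2,3,4,5,6,7}->{2,3,4,5}; V {2,3,6,7}->{2,3}; U {2,3,4,5,6,7}->{4,5,6,7}
Constraint 3 (W != U) on D(W)={2,3,4,5} D(U)={4,5,6,7}: no change
So after constraint 3: D(U) = {4,5,6,7}

Answer: {4,5,6,7}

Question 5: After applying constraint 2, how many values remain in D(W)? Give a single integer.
Constraint 1 (U != V) on D(U)={2,3,4,5,6,7} D(V)={2,3,6,7}: no change
Constraint 2 (W + V = U) on D(W)={2,3,4,5,6,7} D(V)={2,3,6,7} D(U)={2,3,4,5,6,7}: W {2,3,4,5,6,7}->{2,3,4,5}; V {2,3,6,7}->{2,3}; U {2,3,4,5,6,7}->{4,5,6,7}
So after constraint 2: D(W)={2,3,4,5}, size = 4

Answer: 4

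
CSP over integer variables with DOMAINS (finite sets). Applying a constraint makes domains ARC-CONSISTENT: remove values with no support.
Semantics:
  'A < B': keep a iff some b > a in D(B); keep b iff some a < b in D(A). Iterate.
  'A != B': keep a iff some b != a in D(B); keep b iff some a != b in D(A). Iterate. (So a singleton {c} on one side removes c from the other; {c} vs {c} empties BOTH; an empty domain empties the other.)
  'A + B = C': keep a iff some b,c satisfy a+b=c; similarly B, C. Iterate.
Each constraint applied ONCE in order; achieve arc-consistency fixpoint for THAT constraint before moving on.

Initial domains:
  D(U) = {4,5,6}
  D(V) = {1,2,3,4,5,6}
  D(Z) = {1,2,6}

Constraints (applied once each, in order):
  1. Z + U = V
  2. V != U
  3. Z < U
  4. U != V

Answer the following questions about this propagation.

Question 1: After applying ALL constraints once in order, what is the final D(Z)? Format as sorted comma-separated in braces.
Answer: {1,2}

Derivation:
Constraint 1 (Z + U = V) on D(Z)={1,2,6} D(U)={4,5,6} D(V)={1,2,3,4,5,6}: Z {1,2,6}->{1,2}; U {4,5,6}->{4,5}; V {1,2,3,4,5,6}->{5,6}
Constraint 2 (V != U) on D(V)={5,6} D(U)={4,5}: no change
Constraint 3 (Z < U) on D(Z)={1,2} D(U)={4,5}: no change
Constraint 4 (U != V) on D(U)={4,5} D(V)={5,6}: no change
So after all 4 constraints: D(Z) = {1,2}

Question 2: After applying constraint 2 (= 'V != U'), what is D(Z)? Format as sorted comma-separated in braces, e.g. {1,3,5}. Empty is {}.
Answer: {1,2}

Derivation:
Constraint 1 (Z + U = V) on D(Z)={1,2,6} D(U)={4,5,6} D(V)={1,2,3,4,5,6}: Z {1,2,6}->{1,2}; U {4,5,6}->{4,5}; V {1,2,3,4,5,6}->{5,6}
Constraint 2 (V != U) on D(V)={5,6} D(U)={4,5}: no change
So after constraint 2: D(Z) = {1,2}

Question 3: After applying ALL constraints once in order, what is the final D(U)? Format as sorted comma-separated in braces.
Constraint 1 (Z + U = V) on D(Z)={1,2,6} D(U)={4,5,6} D(V)={1,2,3,4,5,6}: Z {1,2,6}->{1,2}; U {4,5,6}->{4,5}; V {1,2,3,4,5,6}->{5,6}
Constraint 2 (V != U) on D(V)={5,6} D(U)={4,5}: no change
Constraint 3 (Z < U) on D(Z)={1,2} D(U)={4,5}: no change
Constraint 4 (U != V) on D(U)={4,5} D(V)={5,6}: no change
So after all 4 constraints: D(U) = {4,5}

Answer: {4,5}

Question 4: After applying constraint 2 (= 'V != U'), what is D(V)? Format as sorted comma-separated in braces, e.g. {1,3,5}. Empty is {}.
Constraint 1 (Z + U = V) on D(Z)={1,2,6} D(U)={4,5,6} D(V)={1,2,3,4,5,6}: Z {1,2,6}->{1,2}; U {4,5,6}->{4,5}; V {1,2,3,4,5,6}->{5,6}
Constraint 2 (V != U) on D(V)={5,6} D(U)={4,5}: no change
So after constraint 2: D(V) = {5,6}

Answer: {5,6}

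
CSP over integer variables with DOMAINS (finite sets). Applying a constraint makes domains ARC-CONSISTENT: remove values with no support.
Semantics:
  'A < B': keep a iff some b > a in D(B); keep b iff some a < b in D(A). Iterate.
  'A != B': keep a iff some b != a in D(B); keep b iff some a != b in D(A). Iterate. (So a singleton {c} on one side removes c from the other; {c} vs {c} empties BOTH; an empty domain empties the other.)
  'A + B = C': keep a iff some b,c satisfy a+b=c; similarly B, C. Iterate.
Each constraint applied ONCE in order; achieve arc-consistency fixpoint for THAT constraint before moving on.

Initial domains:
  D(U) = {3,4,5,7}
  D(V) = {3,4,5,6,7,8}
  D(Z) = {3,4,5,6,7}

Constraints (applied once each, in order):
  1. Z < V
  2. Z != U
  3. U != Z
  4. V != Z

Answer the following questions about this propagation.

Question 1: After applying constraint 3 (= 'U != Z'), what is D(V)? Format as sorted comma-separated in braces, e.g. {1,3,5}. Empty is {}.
Answer: {4,5,6,7,8}

Derivation:
Constraint 1 (Z < V) on D(Z)={3,4,5,6,7} D(V)={3,4,5,6,7,8}: V {3,4,5,6,7,8}->{4,5,6,7,8}
Constraint 2 (Z != U) on D(Z)={3,4,5,6,7} D(U)={3,4,5,7}: no change
Constraint 3 (U != Z) on D(U)={3,4,5,7} D(Z)={3,4,5,6,7}: no change
So after constraint 3: D(V) = {4,5,6,7,8}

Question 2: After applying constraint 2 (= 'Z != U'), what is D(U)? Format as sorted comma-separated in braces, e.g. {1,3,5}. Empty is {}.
Answer: {3,4,5,7}

Derivation:
Constraint 1 (Z < V) on D(Z)={3,4,5,6,7} D(V)={3,4,5,6,7,8}: V {3,4,5,6,7,8}->{4,5,6,7,8}
Constraint 2 (Z != U) on D(Z)={3,4,5,6,7} D(U)={3,4,5,7}: no change
So after constraint 2: D(U) = {3,4,5,7}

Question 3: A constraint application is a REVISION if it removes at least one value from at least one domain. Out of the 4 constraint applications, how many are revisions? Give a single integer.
Constraint 1 (Z < V) on D(Z)={3,4,5,6,7} D(V)={3,4,5,6,7,8}: V {3,4,5,6,7,8}->{4,5,6,7,8} => REVISION
Constraint 2 (Z != U) on D(Z)={3,4,5,6,7} D(U)={3,4,5,7}: no change => not a revision
Constraint 3 (U != Z) on D(U)={3,4,5,7} D(Z)={3,4,5,6,7}: no change => not a revision
Constraint 4 (V != Z) on D(V)={4,5,6,7,8} D(Z)={3,4,5,6,7}: no change => not a revision
Total revisions = 1

Answer: 1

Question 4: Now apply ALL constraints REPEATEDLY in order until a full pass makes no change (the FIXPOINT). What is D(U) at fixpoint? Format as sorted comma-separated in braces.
pass 0 (initial): D(U)={3,4,5,7}
pass 1: V {3,4,5,6,7,8}->{4,5,6,7,8}
pass 2: no change
Fixpoint after 2 passes: D(U) = {3,4,5,7}

Answer: {3,4,5,7}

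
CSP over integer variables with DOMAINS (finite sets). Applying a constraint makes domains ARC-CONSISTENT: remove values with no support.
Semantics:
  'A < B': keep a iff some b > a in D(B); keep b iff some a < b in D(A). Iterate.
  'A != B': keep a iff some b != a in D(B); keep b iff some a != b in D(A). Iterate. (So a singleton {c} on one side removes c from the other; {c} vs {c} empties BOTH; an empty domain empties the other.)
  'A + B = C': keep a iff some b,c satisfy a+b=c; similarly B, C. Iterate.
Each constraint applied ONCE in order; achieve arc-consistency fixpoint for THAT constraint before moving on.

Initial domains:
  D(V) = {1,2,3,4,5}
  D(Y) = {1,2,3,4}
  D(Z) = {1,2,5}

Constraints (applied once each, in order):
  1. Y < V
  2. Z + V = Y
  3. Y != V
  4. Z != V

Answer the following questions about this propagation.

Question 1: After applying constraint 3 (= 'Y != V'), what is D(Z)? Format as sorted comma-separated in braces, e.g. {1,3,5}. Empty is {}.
Answer: {1,2}

Derivation:
Constraint 1 (Y < V) on D(Y)={1,2,3,4} D(V)={1,2,3,4,5}: V {1,2,3,4,5}->{2,3,4,5}
Constraint 2 (Z + V = Y) on D(Z)={1,2,5} D(V)={2,3,4,5} D(Y)={1,2,3,4}: Z {1,2,5}->{1,2}; V {2,3,4,5}->{2,3}; Y {1,2,3,4}->{3,4}
Constraint 3 (Y != V) on D(Y)={3,4} D(V)={2,3}: no change
So after constraint 3: D(Z) = {1,2}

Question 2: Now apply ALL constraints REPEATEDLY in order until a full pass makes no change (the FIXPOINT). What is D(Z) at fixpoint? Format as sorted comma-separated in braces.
Answer: {}

Derivation:
pass 0 (initial): D(Z)={1,2,5}
pass 1: V {1,2,3,4,5}->{2,3}; Y {1,2,3,4}->{3,4}; Z {1,2,5}->{1,2}
pass 2: V {2,3}->{}; Y {3,4}->{}; Z {1,2}->{}
pass 3: no change
Fixpoint after 3 passes: D(Z) = {}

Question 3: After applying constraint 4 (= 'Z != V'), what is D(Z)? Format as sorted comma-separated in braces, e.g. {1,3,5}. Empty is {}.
Answer: {1,2}

Derivation:
Constraint 1 (Y < V) on D(Y)={1,2,3,4} D(V)={1,2,3,4,5}: V {1,2,3,4,5}->{2,3,4,5}
Constraint 2 (Z + V = Y) on D(Z)={1,2,5} D(V)={2,3,4,5} D(Y)={1,2,3,4}: Z {1,2,5}->{1,2}; V {2,3,4,5}->{2,3}; Y {1,2,3,4}->{3,4}
Constraint 3 (Y != V) on D(Y)={3,4} D(V)={2,3}: no change
Constraint 4 (Z != V) on D(Z)={1,2} D(V)={2,3}: no change
So after constraint 4: D(Z) = {1,2}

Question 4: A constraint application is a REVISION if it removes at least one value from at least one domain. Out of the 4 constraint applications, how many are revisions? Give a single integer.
Constraint 1 (Y < V) on D(Y)={1,2,3,4} D(V)={1,2,3,4,5}: V {1,2,3,4,5}->{2,3,4,5} => REVISION
Constraint 2 (Z + V = Y) on D(Z)={1,2,5} D(V)={2,3,4,5} D(Y)={1,2,3,4}: Z {1,2,5}->{1,2}; V {2,3,4,5}->{2,3}; Y {1,2,3,4}->{3,4} => REVISION
Constraint 3 (Y != V) on D(Y)={3,4} D(V)={2,3}: no change => not a revision
Constraint 4 (Z != V) on D(Z)={1,2} D(V)={2,3}: no change => not a revision
Total revisions = 2

Answer: 2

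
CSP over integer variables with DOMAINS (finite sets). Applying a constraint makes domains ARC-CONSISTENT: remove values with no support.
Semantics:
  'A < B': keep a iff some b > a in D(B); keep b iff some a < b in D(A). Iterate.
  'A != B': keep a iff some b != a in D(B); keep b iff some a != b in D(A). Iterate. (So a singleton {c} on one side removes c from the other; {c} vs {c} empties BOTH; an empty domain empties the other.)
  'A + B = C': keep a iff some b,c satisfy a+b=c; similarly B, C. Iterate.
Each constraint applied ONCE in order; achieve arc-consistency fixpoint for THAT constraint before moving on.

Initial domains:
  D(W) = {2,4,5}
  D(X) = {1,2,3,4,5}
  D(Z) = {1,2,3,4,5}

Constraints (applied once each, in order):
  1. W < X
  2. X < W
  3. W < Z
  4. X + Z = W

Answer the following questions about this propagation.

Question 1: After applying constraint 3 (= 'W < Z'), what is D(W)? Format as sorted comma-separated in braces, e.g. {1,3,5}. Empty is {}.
Constraint 1 (W < X) on D(W)={2,4,5} D(X)={1,2,3,4,5}: W {2,4,5}->{2,4}; X {1,2,3,4,5}->{3,4,5}
Constraint 2 (X < W) on D(X)={3,4,5} D(W)={2,4}: X {3,4,5}->{3}; W {2,4}->{4}
Constraint 3 (W < Z) on D(W)={4} D(Z)={1,2,3,4,5}: Z {1,2,3,4,5}->{5}
So after constraint 3: D(W) = {4}

Answer: {4}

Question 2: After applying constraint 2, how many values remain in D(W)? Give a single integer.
Answer: 1

Derivation:
Constraint 1 (W < X) on D(W)={2,4,5} D(X)={1,2,3,4,5}: W {2,4,5}->{2,4}; X {1,2,3,4,5}->{3,4,5}
Constraint 2 (X < W) on D(X)={3,4,5} D(W)={2,4}: X {3,4,5}->{3}; W {2,4}->{4}
So after constraint 2: D(W)={4}, size = 1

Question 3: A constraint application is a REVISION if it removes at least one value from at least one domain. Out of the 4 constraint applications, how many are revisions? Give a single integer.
Answer: 4

Derivation:
Constraint 1 (W < X) on D(W)={2,4,5} D(X)={1,2,3,4,5}: W {2,4,5}->{2,4}; X {1,2,3,4,5}->{3,4,5} => REVISION
Constraint 2 (X < W) on D(X)={3,4,5} D(W)={2,4}: X {3,4,5}->{3}; W {2,4}->{4} => REVISION
Constraint 3 (W < Z) on D(W)={4} D(Z)={1,2,3,4,5}: Z {1,2,3,4,5}->{5} => REVISION
Constraint 4 (X + Z = W) on D(X)={3} D(Z)={5} D(W)={4}: X {3}->{}; Z {5}->{}; W {4}->{} => REVISION
Total revisions = 4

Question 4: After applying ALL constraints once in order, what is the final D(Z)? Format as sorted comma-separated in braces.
Answer: {}

Derivation:
Constraint 1 (W < X) on D(W)={2,4,5} D(X)={1,2,3,4,5}: W {2,4,5}->{2,4}; X {1,2,3,4,5}->{3,4,5}
Constraint 2 (X < W) on D(X)={3,4,5} D(W)={2,4}: X {3,4,5}->{3}; W {2,4}->{4}
Constraint 3 (W < Z) on D(W)={4} D(Z)={1,2,3,4,5}: Z {1,2,3,4,5}->{5}
Constraint 4 (X + Z = W) on D(X)={3} D(Z)={5} D(W)={4}: X {3}->{}; Z {5}->{}; W {4}->{}
So after all 4 constraints: D(Z) = {}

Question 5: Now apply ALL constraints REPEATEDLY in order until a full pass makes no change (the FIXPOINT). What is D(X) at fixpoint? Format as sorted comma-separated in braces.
Answer: {}

Derivation:
pass 0 (initial): D(X)={1,2,3,4,5}
pass 1: W {2,4,5}->{}; X {1,2,3,4,5}->{}; Z {1,2,3,4,5}->{}
pass 2: no change
Fixpoint after 2 passes: D(X) = {}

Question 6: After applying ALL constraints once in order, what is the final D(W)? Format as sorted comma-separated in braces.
Answer: {}

Derivation:
Constraint 1 (W < X) on D(W)={2,4,5} D(X)={1,2,3,4,5}: W {2,4,5}->{2,4}; X {1,2,3,4,5}->{3,4,5}
Constraint 2 (X < W) on D(X)={3,4,5} D(W)={2,4}: X {3,4,5}->{3}; W {2,4}->{4}
Constraint 3 (W < Z) on D(W)={4} D(Z)={1,2,3,4,5}: Z {1,2,3,4,5}->{5}
Constraint 4 (X + Z = W) on D(X)={3} D(Z)={5} D(W)={4}: X {3}->{}; Z {5}->{}; W {4}->{}
So after all 4 constraints: D(W) = {}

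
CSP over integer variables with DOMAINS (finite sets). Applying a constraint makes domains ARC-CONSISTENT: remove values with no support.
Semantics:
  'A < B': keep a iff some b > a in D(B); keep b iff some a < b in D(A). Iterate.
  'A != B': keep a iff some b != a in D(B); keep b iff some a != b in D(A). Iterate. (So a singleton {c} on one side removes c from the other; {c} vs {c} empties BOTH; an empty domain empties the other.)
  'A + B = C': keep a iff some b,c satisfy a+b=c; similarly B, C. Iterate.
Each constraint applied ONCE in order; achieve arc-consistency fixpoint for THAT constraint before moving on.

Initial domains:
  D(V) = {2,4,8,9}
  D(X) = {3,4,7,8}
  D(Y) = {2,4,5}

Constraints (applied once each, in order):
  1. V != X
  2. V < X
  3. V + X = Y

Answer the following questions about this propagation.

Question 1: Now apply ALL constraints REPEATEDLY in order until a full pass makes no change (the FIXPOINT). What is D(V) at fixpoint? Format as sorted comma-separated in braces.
Answer: {2}

Derivation:
pass 0 (initial): D(V)={2,4,8,9}
pass 1: V {2,4,8,9}->{2}; X {3,4,7,8}->{3}; Y {2,4,5}->{5}
pass 2: no change
Fixpoint after 2 passes: D(V) = {2}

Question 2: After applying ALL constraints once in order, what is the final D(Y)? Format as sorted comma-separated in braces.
Constraint 1 (V != X) on D(V)={2,4,8,9} D(X)={3,4,7,8}: no change
Constraint 2 (V < X) on D(V)={2,4,8,9} D(X)={3,4,7,8}: V {2,4,8,9}->{2,4}
Constraint 3 (V + X = Y) on D(V)={2,4} D(X)={3,4,7,8} D(Y)={2,4,5}: V {2,4}->{2}; X {3,4,7,8}->{3}; Y {2,4,5}->{5}
So after all 3 constraints: D(Y) = {5}

Answer: {5}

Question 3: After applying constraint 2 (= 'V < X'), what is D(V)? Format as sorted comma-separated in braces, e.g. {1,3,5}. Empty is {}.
Answer: {2,4}

Derivation:
Constraint 1 (V != X) on D(V)={2,4,8,9} D(X)={3,4,7,8}: no change
Constraint 2 (V < X) on D(V)={2,4,8,9} D(X)={3,4,7,8}: V {2,4,8,9}->{2,4}
So after constraint 2: D(V) = {2,4}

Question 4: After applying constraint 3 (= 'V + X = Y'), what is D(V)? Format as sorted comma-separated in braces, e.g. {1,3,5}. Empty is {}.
Constraint 1 (V != X) on D(V)={2,4,8,9} D(X)={3,4,7,8}: no change
Constraint 2 (V < X) on D(V)={2,4,8,9} D(X)={3,4,7,8}: V {2,4,8,9}->{2,4}
Constraint 3 (V + X = Y) on D(V)={2,4} D(X)={3,4,7,8} D(Y)={2,4,5}: V {2,4}->{2}; X {3,4,7,8}->{3}; Y {2,4,5}->{5}
So after constraint 3: D(V) = {2}

Answer: {2}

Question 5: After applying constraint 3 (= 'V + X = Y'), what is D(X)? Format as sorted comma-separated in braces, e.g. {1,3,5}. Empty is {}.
Constraint 1 (V != X) on D(V)={2,4,8,9} D(X)={3,4,7,8}: no change
Constraint 2 (V < X) on D(V)={2,4,8,9} D(X)={3,4,7,8}: V {2,4,8,9}->{2,4}
Constraint 3 (V + X = Y) on D(V)={2,4} D(X)={3,4,7,8} D(Y)={2,4,5}: V {2,4}->{2}; X {3,4,7,8}->{3}; Y {2,4,5}->{5}
So after constraint 3: D(X) = {3}

Answer: {3}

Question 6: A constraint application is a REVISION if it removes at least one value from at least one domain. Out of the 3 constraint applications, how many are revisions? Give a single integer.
Answer: 2

Derivation:
Constraint 1 (V != X) on D(V)={2,4,8,9} D(X)={3,4,7,8}: no change => not a revision
Constraint 2 (V < X) on D(V)={2,4,8,9} D(X)={3,4,7,8}: V {2,4,8,9}->{2,4} => REVISION
Constraint 3 (V + X = Y) on D(V)={2,4} D(X)={3,4,7,8} D(Y)={2,4,5}: V {2,4}->{2}; X {3,4,7,8}->{3}; Y {2,4,5}->{5} => REVISION
Total revisions = 2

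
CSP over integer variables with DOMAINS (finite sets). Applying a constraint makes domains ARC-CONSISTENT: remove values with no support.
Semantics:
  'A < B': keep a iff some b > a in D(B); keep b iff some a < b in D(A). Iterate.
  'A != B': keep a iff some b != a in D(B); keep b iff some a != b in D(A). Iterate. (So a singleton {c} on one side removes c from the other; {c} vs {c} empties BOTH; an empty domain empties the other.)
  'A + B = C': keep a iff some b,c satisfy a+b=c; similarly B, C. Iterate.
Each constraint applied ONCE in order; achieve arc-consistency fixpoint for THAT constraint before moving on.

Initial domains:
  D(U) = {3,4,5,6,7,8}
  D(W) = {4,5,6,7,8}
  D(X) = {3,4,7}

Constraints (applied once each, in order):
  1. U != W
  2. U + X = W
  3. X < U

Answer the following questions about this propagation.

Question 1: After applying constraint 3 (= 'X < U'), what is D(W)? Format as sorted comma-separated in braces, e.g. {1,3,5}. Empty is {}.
Answer: {6,7,8}

Derivation:
Constraint 1 (U != W) on D(U)={3,4,5,6,7,8} D(W)={4,5,6,7,8}: no change
Constraint 2 (U + X = W) on D(U)={3,4,5,6,7,8} D(X)={3,4,7} D(W)={4,5,6,7,8}: U {3,4,5,6,7,8}->{3,4,5}; X {3,4,7}->{3,4}; W {4,5,6,7,8}->{6,7,8}
Constraint 3 (X < U) on D(X)={3,4} D(U)={3,4,5}: U {3,4,5}->{4,5}
So after constraint 3: D(W) = {6,7,8}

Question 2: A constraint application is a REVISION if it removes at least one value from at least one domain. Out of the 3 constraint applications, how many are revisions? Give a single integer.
Answer: 2

Derivation:
Constraint 1 (U != W) on D(U)={3,4,5,6,7,8} D(W)={4,5,6,7,8}: no change => not a revision
Constraint 2 (U + X = W) on D(U)={3,4,5,6,7,8} D(X)={3,4,7} D(W)={4,5,6,7,8}: U {3,4,5,6,7,8}->{3,4,5}; X {3,4,7}->{3,4}; W {4,5,6,7,8}->{6,7,8} => REVISION
Constraint 3 (X < U) on D(X)={3,4} D(U)={3,4,5}: U {3,4,5}->{4,5} => REVISION
Total revisions = 2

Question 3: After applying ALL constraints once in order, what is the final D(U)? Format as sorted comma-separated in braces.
Answer: {4,5}

Derivation:
Constraint 1 (U != W) on D(U)={3,4,5,6,7,8} D(W)={4,5,6,7,8}: no change
Constraint 2 (U + X = W) on D(U)={3,4,5,6,7,8} D(X)={3,4,7} D(W)={4,5,6,7,8}: U {3,4,5,6,7,8}->{3,4,5}; X {3,4,7}->{3,4}; W {4,5,6,7,8}->{6,7,8}
Constraint 3 (X < U) on D(X)={3,4} D(U)={3,4,5}: U {3,4,5}->{4,5}
So after all 3 constraints: D(U) = {4,5}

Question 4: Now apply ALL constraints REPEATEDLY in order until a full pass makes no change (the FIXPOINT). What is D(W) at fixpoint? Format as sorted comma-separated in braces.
pass 0 (initial): D(W)={4,5,6,7,8}
pass 1: U {3,4,5,6,7,8}->{4,5}; W {4,5,6,7,8}->{6,7,8}; X {3,4,7}->{3,4}
pass 2: W {6,7,8}->{7,8}
pass 3: no change
Fixpoint after 3 passes: D(W) = {7,8}

Answer: {7,8}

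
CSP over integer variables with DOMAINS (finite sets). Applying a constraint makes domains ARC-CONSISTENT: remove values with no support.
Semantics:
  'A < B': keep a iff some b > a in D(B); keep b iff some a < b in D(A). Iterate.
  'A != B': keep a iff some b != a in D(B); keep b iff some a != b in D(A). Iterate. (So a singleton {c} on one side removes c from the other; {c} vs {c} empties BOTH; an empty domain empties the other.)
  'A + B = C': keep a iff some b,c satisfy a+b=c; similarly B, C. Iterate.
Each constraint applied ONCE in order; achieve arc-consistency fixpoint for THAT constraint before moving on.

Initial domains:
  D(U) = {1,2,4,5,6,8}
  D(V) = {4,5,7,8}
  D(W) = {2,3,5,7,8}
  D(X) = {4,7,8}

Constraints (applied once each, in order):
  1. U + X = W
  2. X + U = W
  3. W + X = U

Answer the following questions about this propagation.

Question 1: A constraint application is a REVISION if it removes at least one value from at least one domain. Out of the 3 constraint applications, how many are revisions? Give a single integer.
Answer: 2

Derivation:
Constraint 1 (U + X = W) on D(U)={1,2,4,5,6,8} D(X)={4,7,8} D(W)={2,3,5,7,8}: U {1,2,4,5,6,8}->{1,4}; X {4,7,8}->{4,7}; W {2,3,5,7,8}->{5,8} => REVISION
Constraint 2 (X + U = W) on D(X)={4,7} D(U)={1,4} D(W)={5,8}: no change => not a revision
Constraint 3 (W + X = U) on D(W)={5,8} D(X)={4,7} D(U)={1,4}: W {5,8}->{}; X {4,7}->{}; U {1,4}->{} => REVISION
Total revisions = 2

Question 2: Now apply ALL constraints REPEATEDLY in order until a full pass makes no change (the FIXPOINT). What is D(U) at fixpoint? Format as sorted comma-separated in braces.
Answer: {}

Derivation:
pass 0 (initial): D(U)={1,2,4,5,6,8}
pass 1: U {1,2,4,5,6,8}->{}; W {2,3,5,7,8}->{}; X {4,7,8}->{}
pass 2: no change
Fixpoint after 2 passes: D(U) = {}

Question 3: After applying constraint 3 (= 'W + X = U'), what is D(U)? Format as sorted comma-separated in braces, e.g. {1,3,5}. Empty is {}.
Answer: {}

Derivation:
Constraint 1 (U + X = W) on D(U)={1,2,4,5,6,8} D(X)={4,7,8} D(W)={2,3,5,7,8}: U {1,2,4,5,6,8}->{1,4}; X {4,7,8}->{4,7}; W {2,3,5,7,8}->{5,8}
Constraint 2 (X + U = W) on D(X)={4,7} D(U)={1,4} D(W)={5,8}: no change
Constraint 3 (W + X = U) on D(W)={5,8} D(X)={4,7} D(U)={1,4}: W {5,8}->{}; X {4,7}->{}; U {1,4}->{}
So after constraint 3: D(U) = {}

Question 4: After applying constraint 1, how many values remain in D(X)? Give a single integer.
Constraint 1 (U + X = W) on D(U)={1,2,4,5,6,8} D(X)={4,7,8} D(W)={2,3,5,7,8}: U {1,2,4,5,6,8}->{1,4}; X {4,7,8}->{4,7}; W {2,3,5,7,8}->{5,8}
So after constraint 1: D(X)={4,7}, size = 2

Answer: 2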